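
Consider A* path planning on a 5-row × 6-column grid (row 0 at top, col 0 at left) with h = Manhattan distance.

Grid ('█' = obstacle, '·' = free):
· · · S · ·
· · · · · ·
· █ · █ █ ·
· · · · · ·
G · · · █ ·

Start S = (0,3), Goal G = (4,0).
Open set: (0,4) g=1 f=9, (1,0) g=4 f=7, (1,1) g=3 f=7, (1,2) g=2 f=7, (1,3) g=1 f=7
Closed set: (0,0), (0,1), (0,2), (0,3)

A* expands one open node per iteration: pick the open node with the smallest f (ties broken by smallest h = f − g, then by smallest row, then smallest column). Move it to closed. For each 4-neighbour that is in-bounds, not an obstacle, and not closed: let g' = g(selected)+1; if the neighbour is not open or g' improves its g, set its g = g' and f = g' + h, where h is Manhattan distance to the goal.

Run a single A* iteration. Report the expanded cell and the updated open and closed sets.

expanded=(1,0); open=[(0,4) g=1 f=9, (1,1) g=3 f=7, (1,2) g=2 f=7, (1,3) g=1 f=7, (2,0) g=5 f=7]; closed=[(0,0), (0,1), (0,2), (0,3), (1,0)]

step 1: expand (1,0) (f=7, h=3) → closed; open now [(0,4) g=1 f=9, (1,1) g=3 f=7, (1,2) g=2 f=7, (1,3) g=1 f=7, (2,0) g=5 f=7]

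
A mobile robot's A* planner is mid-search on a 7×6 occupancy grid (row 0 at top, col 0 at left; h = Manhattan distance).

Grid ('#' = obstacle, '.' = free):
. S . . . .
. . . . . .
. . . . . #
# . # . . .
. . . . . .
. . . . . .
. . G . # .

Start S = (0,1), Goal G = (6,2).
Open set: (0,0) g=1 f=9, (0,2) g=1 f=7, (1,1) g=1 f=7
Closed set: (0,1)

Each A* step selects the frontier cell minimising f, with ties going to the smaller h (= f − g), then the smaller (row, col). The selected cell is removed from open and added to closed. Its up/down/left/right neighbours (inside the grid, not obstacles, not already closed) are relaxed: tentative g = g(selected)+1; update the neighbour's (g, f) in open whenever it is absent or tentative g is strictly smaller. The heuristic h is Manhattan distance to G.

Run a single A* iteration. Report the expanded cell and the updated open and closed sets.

expanded=(0,2); open=[(0,0) g=1 f=9, (0,3) g=2 f=9, (1,1) g=1 f=7, (1,2) g=2 f=7]; closed=[(0,1), (0,2)]

step 1: expand (0,2) (f=7, h=6) → closed; open now [(0,0) g=1 f=9, (0,3) g=2 f=9, (1,1) g=1 f=7, (1,2) g=2 f=7]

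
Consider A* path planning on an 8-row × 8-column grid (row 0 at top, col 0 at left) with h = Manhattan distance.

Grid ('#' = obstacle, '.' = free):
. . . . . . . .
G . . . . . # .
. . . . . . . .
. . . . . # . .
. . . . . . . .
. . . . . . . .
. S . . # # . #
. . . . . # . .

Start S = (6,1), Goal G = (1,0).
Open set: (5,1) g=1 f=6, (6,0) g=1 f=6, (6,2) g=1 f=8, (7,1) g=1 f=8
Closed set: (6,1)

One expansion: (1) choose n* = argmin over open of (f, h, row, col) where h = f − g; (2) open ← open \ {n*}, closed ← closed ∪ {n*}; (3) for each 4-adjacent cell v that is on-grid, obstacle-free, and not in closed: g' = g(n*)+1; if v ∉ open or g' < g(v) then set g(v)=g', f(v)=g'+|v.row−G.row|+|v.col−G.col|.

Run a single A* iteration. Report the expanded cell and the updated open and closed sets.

expanded=(5,1); open=[(4,1) g=2 f=6, (5,0) g=2 f=6, (5,2) g=2 f=8, (6,0) g=1 f=6, (6,2) g=1 f=8, (7,1) g=1 f=8]; closed=[(5,1), (6,1)]

step 1: expand (5,1) (f=6, h=5) → closed; open now [(4,1) g=2 f=6, (5,0) g=2 f=6, (5,2) g=2 f=8, (6,0) g=1 f=6, (6,2) g=1 f=8, (7,1) g=1 f=8]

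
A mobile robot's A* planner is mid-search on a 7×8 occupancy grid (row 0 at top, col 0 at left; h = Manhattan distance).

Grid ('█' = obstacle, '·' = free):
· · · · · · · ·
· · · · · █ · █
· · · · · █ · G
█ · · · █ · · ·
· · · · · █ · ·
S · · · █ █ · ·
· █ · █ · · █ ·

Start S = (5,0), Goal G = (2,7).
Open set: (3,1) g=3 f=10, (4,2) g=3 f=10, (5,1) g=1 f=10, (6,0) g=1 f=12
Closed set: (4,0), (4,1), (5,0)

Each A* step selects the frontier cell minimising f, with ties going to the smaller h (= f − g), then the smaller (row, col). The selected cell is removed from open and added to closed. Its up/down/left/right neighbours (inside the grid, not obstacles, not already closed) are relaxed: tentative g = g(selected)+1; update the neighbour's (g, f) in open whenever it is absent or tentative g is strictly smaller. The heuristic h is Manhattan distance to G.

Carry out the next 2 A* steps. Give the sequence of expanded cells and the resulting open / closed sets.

step 1: expand (3,1) (f=10, h=7) → closed; open now [(2,1) g=4 f=10, (3,2) g=4 f=10, (4,2) g=3 f=10, (5,1) g=1 f=10, (6,0) g=1 f=12]
step 2: expand (2,1) (f=10, h=6) → closed; open now [(1,1) g=5 f=12, (2,0) g=5 f=12, (2,2) g=5 f=10, (3,2) g=4 f=10, (4,2) g=3 f=10, (5,1) g=1 f=10, (6,0) g=1 f=12]

order=[(3,1) → (2,1)]; open=[(1,1) g=5 f=12, (2,0) g=5 f=12, (2,2) g=5 f=10, (3,2) g=4 f=10, (4,2) g=3 f=10, (5,1) g=1 f=10, (6,0) g=1 f=12]; closed=[(2,1), (3,1), (4,0), (4,1), (5,0)]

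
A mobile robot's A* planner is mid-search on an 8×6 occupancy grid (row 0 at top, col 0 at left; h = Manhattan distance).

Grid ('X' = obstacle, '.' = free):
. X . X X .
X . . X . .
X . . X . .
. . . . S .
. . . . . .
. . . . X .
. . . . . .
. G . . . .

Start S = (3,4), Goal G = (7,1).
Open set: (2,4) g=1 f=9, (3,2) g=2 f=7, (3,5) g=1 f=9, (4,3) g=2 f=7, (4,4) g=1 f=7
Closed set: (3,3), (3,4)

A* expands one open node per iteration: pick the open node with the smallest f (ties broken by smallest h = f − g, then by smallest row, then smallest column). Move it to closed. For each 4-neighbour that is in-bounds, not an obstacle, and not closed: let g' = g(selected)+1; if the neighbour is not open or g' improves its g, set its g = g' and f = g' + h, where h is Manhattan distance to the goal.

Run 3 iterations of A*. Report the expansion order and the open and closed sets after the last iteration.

order=[(3,2) → (3,1) → (4,1)]; open=[(2,1) g=4 f=9, (2,2) g=3 f=9, (2,4) g=1 f=9, (3,0) g=4 f=9, (3,5) g=1 f=9, (4,0) g=5 f=9, (4,2) g=3 f=7, (4,3) g=2 f=7, (4,4) g=1 f=7, (5,1) g=5 f=7]; closed=[(3,1), (3,2), (3,3), (3,4), (4,1)]

step 1: expand (3,2) (f=7, h=5) → closed; open now [(2,2) g=3 f=9, (2,4) g=1 f=9, (3,1) g=3 f=7, (3,5) g=1 f=9, (4,2) g=3 f=7, (4,3) g=2 f=7, (4,4) g=1 f=7]
step 2: expand (3,1) (f=7, h=4) → closed; open now [(2,1) g=4 f=9, (2,2) g=3 f=9, (2,4) g=1 f=9, (3,0) g=4 f=9, (3,5) g=1 f=9, (4,1) g=4 f=7, (4,2) g=3 f=7, (4,3) g=2 f=7, (4,4) g=1 f=7]
step 3: expand (4,1) (f=7, h=3) → closed; open now [(2,1) g=4 f=9, (2,2) g=3 f=9, (2,4) g=1 f=9, (3,0) g=4 f=9, (3,5) g=1 f=9, (4,0) g=5 f=9, (4,2) g=3 f=7, (4,3) g=2 f=7, (4,4) g=1 f=7, (5,1) g=5 f=7]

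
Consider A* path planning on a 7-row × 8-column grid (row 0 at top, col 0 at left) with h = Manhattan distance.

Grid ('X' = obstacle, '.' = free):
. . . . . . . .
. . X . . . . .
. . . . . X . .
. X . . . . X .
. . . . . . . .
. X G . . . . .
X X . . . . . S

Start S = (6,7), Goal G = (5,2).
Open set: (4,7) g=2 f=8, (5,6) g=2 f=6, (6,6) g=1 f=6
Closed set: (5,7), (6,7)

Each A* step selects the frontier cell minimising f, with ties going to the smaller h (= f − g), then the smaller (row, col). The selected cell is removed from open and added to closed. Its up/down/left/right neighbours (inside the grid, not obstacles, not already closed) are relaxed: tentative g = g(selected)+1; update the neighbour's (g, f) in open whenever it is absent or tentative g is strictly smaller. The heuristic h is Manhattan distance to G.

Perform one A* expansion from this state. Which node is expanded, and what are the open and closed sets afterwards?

expanded=(5,6); open=[(4,6) g=3 f=8, (4,7) g=2 f=8, (5,5) g=3 f=6, (6,6) g=1 f=6]; closed=[(5,6), (5,7), (6,7)]

step 1: expand (5,6) (f=6, h=4) → closed; open now [(4,6) g=3 f=8, (4,7) g=2 f=8, (5,5) g=3 f=6, (6,6) g=1 f=6]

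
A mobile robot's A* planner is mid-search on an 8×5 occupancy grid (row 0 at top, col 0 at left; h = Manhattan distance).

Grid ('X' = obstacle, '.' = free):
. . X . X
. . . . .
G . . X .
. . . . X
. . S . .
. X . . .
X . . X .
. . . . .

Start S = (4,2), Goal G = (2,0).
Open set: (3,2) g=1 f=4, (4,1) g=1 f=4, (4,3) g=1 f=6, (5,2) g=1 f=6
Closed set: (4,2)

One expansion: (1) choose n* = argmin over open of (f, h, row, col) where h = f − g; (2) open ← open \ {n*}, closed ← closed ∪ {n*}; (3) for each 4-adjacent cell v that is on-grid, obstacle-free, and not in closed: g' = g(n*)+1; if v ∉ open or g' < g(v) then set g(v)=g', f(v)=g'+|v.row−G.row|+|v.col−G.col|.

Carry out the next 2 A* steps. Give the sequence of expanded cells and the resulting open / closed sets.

step 1: expand (3,2) (f=4, h=3) → closed; open now [(2,2) g=2 f=4, (3,1) g=2 f=4, (3,3) g=2 f=6, (4,1) g=1 f=4, (4,3) g=1 f=6, (5,2) g=1 f=6]
step 2: expand (2,2) (f=4, h=2) → closed; open now [(1,2) g=3 f=6, (2,1) g=3 f=4, (3,1) g=2 f=4, (3,3) g=2 f=6, (4,1) g=1 f=4, (4,3) g=1 f=6, (5,2) g=1 f=6]

order=[(3,2) → (2,2)]; open=[(1,2) g=3 f=6, (2,1) g=3 f=4, (3,1) g=2 f=4, (3,3) g=2 f=6, (4,1) g=1 f=4, (4,3) g=1 f=6, (5,2) g=1 f=6]; closed=[(2,2), (3,2), (4,2)]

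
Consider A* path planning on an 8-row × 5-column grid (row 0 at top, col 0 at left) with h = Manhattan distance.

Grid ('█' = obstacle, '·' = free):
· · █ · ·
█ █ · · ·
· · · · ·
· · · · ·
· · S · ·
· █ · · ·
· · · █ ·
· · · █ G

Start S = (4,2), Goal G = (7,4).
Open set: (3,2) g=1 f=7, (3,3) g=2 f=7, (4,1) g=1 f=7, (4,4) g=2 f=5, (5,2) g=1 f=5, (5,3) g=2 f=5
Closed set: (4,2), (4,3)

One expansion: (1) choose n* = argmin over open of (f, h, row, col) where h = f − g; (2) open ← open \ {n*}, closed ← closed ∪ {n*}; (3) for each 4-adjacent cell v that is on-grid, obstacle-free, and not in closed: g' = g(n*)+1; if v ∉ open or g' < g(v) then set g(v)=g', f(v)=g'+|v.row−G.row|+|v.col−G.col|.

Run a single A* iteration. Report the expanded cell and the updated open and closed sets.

expanded=(4,4); open=[(3,2) g=1 f=7, (3,3) g=2 f=7, (3,4) g=3 f=7, (4,1) g=1 f=7, (5,2) g=1 f=5, (5,3) g=2 f=5, (5,4) g=3 f=5]; closed=[(4,2), (4,3), (4,4)]

step 1: expand (4,4) (f=5, h=3) → closed; open now [(3,2) g=1 f=7, (3,3) g=2 f=7, (3,4) g=3 f=7, (4,1) g=1 f=7, (5,2) g=1 f=5, (5,3) g=2 f=5, (5,4) g=3 f=5]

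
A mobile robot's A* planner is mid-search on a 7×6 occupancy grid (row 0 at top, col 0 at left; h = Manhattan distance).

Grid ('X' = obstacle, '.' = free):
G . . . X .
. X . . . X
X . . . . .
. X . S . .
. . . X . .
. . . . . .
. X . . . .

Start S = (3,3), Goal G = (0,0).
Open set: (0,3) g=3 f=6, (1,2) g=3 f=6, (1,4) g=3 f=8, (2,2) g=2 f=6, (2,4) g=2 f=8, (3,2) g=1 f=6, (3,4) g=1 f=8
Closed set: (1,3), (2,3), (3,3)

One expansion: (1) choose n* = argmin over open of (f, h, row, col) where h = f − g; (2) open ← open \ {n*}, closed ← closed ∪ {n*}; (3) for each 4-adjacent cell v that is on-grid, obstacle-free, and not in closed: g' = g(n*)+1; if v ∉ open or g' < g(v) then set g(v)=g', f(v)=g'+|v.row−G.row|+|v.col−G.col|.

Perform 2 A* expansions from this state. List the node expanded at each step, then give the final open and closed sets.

order=[(0,3) → (0,2)]; open=[(0,1) g=5 f=6, (1,2) g=3 f=6, (1,4) g=3 f=8, (2,2) g=2 f=6, (2,4) g=2 f=8, (3,2) g=1 f=6, (3,4) g=1 f=8]; closed=[(0,2), (0,3), (1,3), (2,3), (3,3)]

step 1: expand (0,3) (f=6, h=3) → closed; open now [(0,2) g=4 f=6, (1,2) g=3 f=6, (1,4) g=3 f=8, (2,2) g=2 f=6, (2,4) g=2 f=8, (3,2) g=1 f=6, (3,4) g=1 f=8]
step 2: expand (0,2) (f=6, h=2) → closed; open now [(0,1) g=5 f=6, (1,2) g=3 f=6, (1,4) g=3 f=8, (2,2) g=2 f=6, (2,4) g=2 f=8, (3,2) g=1 f=6, (3,4) g=1 f=8]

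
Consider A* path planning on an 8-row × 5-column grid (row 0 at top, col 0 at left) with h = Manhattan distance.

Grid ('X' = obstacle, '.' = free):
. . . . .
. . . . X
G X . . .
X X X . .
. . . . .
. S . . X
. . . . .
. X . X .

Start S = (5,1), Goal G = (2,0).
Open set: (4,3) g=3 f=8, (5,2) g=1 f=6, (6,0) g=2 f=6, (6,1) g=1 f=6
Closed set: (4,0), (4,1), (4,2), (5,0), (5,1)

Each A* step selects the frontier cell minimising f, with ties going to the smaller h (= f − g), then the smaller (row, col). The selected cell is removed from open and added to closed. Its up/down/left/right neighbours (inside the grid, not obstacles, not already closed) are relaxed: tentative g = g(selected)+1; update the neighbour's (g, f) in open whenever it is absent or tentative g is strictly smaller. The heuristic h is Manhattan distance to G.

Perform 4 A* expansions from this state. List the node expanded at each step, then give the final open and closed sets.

order=[(6,0) → (5,2) → (6,1) → (4,3)]; open=[(3,3) g=4 f=8, (4,4) g=4 f=10, (5,3) g=2 f=8, (6,2) g=2 f=8, (7,0) g=3 f=8]; closed=[(4,0), (4,1), (4,2), (4,3), (5,0), (5,1), (5,2), (6,0), (6,1)]

step 1: expand (6,0) (f=6, h=4) → closed; open now [(4,3) g=3 f=8, (5,2) g=1 f=6, (6,1) g=1 f=6, (7,0) g=3 f=8]
step 2: expand (5,2) (f=6, h=5) → closed; open now [(4,3) g=3 f=8, (5,3) g=2 f=8, (6,1) g=1 f=6, (6,2) g=2 f=8, (7,0) g=3 f=8]
step 3: expand (6,1) (f=6, h=5) → closed; open now [(4,3) g=3 f=8, (5,3) g=2 f=8, (6,2) g=2 f=8, (7,0) g=3 f=8]
step 4: expand (4,3) (f=8, h=5) → closed; open now [(3,3) g=4 f=8, (4,4) g=4 f=10, (5,3) g=2 f=8, (6,2) g=2 f=8, (7,0) g=3 f=8]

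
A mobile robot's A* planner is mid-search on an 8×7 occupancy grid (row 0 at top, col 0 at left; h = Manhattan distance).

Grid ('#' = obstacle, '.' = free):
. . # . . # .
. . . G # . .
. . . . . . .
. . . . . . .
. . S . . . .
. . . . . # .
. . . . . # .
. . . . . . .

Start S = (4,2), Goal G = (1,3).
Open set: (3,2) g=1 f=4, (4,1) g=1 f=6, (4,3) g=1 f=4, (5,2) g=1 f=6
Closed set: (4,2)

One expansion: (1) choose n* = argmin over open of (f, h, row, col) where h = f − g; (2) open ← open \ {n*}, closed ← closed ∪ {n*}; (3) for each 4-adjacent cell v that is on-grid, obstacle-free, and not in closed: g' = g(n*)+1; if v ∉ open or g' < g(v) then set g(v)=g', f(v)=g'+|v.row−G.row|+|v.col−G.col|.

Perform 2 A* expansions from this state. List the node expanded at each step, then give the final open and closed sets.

step 1: expand (3,2) (f=4, h=3) → closed; open now [(2,2) g=2 f=4, (3,1) g=2 f=6, (3,3) g=2 f=4, (4,1) g=1 f=6, (4,3) g=1 f=4, (5,2) g=1 f=6]
step 2: expand (2,2) (f=4, h=2) → closed; open now [(1,2) g=3 f=4, (2,1) g=3 f=6, (2,3) g=3 f=4, (3,1) g=2 f=6, (3,3) g=2 f=4, (4,1) g=1 f=6, (4,3) g=1 f=4, (5,2) g=1 f=6]

order=[(3,2) → (2,2)]; open=[(1,2) g=3 f=4, (2,1) g=3 f=6, (2,3) g=3 f=4, (3,1) g=2 f=6, (3,3) g=2 f=4, (4,1) g=1 f=6, (4,3) g=1 f=4, (5,2) g=1 f=6]; closed=[(2,2), (3,2), (4,2)]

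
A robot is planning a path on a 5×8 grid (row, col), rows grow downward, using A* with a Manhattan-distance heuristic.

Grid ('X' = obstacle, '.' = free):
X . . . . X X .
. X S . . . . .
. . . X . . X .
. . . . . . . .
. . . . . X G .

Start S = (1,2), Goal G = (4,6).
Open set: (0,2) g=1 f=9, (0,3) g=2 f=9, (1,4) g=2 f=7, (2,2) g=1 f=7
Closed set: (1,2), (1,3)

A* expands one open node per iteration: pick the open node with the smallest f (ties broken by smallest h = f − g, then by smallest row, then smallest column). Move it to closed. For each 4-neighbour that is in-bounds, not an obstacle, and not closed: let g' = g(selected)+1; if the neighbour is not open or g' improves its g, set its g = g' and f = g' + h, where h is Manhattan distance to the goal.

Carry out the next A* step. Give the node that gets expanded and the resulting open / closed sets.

expanded=(1,4); open=[(0,2) g=1 f=9, (0,3) g=2 f=9, (0,4) g=3 f=9, (1,5) g=3 f=7, (2,2) g=1 f=7, (2,4) g=3 f=7]; closed=[(1,2), (1,3), (1,4)]

step 1: expand (1,4) (f=7, h=5) → closed; open now [(0,2) g=1 f=9, (0,3) g=2 f=9, (0,4) g=3 f=9, (1,5) g=3 f=7, (2,2) g=1 f=7, (2,4) g=3 f=7]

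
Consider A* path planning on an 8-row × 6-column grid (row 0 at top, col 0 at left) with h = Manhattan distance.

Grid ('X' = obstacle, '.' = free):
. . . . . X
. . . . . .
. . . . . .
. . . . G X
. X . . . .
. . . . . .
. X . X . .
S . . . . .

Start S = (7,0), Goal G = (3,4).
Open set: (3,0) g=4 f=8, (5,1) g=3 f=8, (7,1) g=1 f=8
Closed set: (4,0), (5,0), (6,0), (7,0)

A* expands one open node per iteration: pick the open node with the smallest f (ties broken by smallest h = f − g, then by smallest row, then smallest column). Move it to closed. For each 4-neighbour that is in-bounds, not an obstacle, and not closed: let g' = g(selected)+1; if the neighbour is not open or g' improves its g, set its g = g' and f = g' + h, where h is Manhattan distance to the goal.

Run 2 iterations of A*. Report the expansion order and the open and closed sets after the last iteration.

step 1: expand (3,0) (f=8, h=4) → closed; open now [(2,0) g=5 f=10, (3,1) g=5 f=8, (5,1) g=3 f=8, (7,1) g=1 f=8]
step 2: expand (3,1) (f=8, h=3) → closed; open now [(2,0) g=5 f=10, (2,1) g=6 f=10, (3,2) g=6 f=8, (5,1) g=3 f=8, (7,1) g=1 f=8]

order=[(3,0) → (3,1)]; open=[(2,0) g=5 f=10, (2,1) g=6 f=10, (3,2) g=6 f=8, (5,1) g=3 f=8, (7,1) g=1 f=8]; closed=[(3,0), (3,1), (4,0), (5,0), (6,0), (7,0)]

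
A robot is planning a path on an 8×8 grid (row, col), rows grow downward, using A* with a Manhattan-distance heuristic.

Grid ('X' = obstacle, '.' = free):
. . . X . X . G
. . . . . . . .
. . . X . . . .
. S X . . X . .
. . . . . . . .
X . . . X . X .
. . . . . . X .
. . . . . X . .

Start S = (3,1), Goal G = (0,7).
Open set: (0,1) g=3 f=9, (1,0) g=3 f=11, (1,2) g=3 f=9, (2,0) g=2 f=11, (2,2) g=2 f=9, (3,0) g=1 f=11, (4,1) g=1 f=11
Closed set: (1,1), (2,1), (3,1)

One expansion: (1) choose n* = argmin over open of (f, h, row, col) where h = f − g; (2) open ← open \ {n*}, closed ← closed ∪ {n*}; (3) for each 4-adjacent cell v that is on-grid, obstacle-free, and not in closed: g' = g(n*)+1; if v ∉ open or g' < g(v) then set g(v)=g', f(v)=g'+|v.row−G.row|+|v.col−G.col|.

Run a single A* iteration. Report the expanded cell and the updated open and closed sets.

expanded=(0,1); open=[(0,0) g=4 f=11, (0,2) g=4 f=9, (1,0) g=3 f=11, (1,2) g=3 f=9, (2,0) g=2 f=11, (2,2) g=2 f=9, (3,0) g=1 f=11, (4,1) g=1 f=11]; closed=[(0,1), (1,1), (2,1), (3,1)]

step 1: expand (0,1) (f=9, h=6) → closed; open now [(0,0) g=4 f=11, (0,2) g=4 f=9, (1,0) g=3 f=11, (1,2) g=3 f=9, (2,0) g=2 f=11, (2,2) g=2 f=9, (3,0) g=1 f=11, (4,1) g=1 f=11]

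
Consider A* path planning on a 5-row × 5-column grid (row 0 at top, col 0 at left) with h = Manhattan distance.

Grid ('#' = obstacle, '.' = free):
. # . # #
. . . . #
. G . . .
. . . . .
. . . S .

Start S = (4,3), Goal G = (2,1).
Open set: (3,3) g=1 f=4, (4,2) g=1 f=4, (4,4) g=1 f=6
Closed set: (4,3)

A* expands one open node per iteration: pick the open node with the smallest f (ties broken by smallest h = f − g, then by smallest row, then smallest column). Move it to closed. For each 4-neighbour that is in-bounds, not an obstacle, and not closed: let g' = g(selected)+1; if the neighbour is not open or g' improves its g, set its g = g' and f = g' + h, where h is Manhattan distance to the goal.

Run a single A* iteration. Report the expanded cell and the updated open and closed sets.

expanded=(3,3); open=[(2,3) g=2 f=4, (3,2) g=2 f=4, (3,4) g=2 f=6, (4,2) g=1 f=4, (4,4) g=1 f=6]; closed=[(3,3), (4,3)]

step 1: expand (3,3) (f=4, h=3) → closed; open now [(2,3) g=2 f=4, (3,2) g=2 f=4, (3,4) g=2 f=6, (4,2) g=1 f=4, (4,4) g=1 f=6]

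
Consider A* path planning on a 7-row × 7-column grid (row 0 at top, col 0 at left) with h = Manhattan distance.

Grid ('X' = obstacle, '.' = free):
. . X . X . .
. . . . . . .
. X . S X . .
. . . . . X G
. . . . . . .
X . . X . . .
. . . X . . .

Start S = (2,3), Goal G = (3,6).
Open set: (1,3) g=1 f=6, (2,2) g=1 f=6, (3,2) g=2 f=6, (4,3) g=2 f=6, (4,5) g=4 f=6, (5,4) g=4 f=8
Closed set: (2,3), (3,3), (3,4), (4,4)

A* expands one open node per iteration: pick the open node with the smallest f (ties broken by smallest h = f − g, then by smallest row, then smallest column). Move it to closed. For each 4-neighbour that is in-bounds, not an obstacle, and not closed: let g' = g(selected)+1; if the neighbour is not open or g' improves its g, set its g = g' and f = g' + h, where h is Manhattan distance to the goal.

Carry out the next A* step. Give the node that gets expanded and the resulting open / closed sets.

expanded=(4,5); open=[(1,3) g=1 f=6, (2,2) g=1 f=6, (3,2) g=2 f=6, (4,3) g=2 f=6, (4,6) g=5 f=6, (5,4) g=4 f=8, (5,5) g=5 f=8]; closed=[(2,3), (3,3), (3,4), (4,4), (4,5)]

step 1: expand (4,5) (f=6, h=2) → closed; open now [(1,3) g=1 f=6, (2,2) g=1 f=6, (3,2) g=2 f=6, (4,3) g=2 f=6, (4,6) g=5 f=6, (5,4) g=4 f=8, (5,5) g=5 f=8]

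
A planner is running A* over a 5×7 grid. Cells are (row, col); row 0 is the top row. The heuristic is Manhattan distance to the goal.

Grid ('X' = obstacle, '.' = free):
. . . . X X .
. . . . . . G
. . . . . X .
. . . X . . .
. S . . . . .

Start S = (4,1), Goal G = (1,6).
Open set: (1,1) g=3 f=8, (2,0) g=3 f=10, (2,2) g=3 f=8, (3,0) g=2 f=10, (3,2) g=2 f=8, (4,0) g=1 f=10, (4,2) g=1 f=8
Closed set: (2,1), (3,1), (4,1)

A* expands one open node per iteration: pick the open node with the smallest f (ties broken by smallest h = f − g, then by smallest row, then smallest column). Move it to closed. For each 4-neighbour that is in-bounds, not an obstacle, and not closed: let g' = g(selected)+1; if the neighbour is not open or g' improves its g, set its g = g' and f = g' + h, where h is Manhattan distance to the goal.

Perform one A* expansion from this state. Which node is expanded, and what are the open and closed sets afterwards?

step 1: expand (1,1) (f=8, h=5) → closed; open now [(0,1) g=4 f=10, (1,0) g=4 f=10, (1,2) g=4 f=8, (2,0) g=3 f=10, (2,2) g=3 f=8, (3,0) g=2 f=10, (3,2) g=2 f=8, (4,0) g=1 f=10, (4,2) g=1 f=8]

expanded=(1,1); open=[(0,1) g=4 f=10, (1,0) g=4 f=10, (1,2) g=4 f=8, (2,0) g=3 f=10, (2,2) g=3 f=8, (3,0) g=2 f=10, (3,2) g=2 f=8, (4,0) g=1 f=10, (4,2) g=1 f=8]; closed=[(1,1), (2,1), (3,1), (4,1)]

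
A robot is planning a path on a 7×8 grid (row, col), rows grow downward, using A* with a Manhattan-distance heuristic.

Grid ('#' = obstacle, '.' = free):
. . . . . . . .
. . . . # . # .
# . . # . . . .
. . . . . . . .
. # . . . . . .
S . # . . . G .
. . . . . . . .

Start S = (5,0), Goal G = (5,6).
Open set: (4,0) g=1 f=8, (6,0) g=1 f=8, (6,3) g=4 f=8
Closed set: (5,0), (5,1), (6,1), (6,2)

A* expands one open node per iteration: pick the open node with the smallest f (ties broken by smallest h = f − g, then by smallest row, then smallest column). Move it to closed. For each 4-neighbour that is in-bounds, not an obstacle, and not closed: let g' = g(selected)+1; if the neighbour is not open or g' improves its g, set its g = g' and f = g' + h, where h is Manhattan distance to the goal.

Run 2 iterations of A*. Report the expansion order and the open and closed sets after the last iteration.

step 1: expand (6,3) (f=8, h=4) → closed; open now [(4,0) g=1 f=8, (5,3) g=5 f=8, (6,0) g=1 f=8, (6,4) g=5 f=8]
step 2: expand (5,3) (f=8, h=3) → closed; open now [(4,0) g=1 f=8, (4,3) g=6 f=10, (5,4) g=6 f=8, (6,0) g=1 f=8, (6,4) g=5 f=8]

order=[(6,3) → (5,3)]; open=[(4,0) g=1 f=8, (4,3) g=6 f=10, (5,4) g=6 f=8, (6,0) g=1 f=8, (6,4) g=5 f=8]; closed=[(5,0), (5,1), (5,3), (6,1), (6,2), (6,3)]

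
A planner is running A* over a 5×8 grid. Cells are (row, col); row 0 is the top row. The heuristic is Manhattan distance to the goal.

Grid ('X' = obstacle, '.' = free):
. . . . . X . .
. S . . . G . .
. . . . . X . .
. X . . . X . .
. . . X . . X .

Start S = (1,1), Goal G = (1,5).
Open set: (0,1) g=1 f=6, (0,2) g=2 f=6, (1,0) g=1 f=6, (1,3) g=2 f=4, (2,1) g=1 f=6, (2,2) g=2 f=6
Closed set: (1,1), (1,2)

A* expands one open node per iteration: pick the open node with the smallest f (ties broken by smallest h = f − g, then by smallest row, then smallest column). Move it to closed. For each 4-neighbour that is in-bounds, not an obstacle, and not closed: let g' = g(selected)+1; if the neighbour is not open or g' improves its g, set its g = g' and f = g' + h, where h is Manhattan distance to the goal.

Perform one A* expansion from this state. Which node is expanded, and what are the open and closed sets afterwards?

expanded=(1,3); open=[(0,1) g=1 f=6, (0,2) g=2 f=6, (0,3) g=3 f=6, (1,0) g=1 f=6, (1,4) g=3 f=4, (2,1) g=1 f=6, (2,2) g=2 f=6, (2,3) g=3 f=6]; closed=[(1,1), (1,2), (1,3)]

step 1: expand (1,3) (f=4, h=2) → closed; open now [(0,1) g=1 f=6, (0,2) g=2 f=6, (0,3) g=3 f=6, (1,0) g=1 f=6, (1,4) g=3 f=4, (2,1) g=1 f=6, (2,2) g=2 f=6, (2,3) g=3 f=6]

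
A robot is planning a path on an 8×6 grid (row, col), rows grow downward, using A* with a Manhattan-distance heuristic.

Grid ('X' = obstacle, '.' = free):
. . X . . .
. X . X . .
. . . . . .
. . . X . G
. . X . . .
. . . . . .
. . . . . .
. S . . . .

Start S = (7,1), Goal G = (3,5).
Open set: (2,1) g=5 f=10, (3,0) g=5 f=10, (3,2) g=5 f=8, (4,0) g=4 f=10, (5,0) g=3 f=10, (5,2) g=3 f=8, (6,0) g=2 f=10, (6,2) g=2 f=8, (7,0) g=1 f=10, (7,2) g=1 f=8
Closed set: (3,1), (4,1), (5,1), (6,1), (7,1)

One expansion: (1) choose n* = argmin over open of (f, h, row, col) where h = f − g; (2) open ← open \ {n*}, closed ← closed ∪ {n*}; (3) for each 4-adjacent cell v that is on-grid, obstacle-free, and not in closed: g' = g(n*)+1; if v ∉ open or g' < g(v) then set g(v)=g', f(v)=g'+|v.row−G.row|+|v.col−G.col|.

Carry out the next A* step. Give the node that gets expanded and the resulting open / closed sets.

expanded=(3,2); open=[(2,1) g=5 f=10, (2,2) g=6 f=10, (3,0) g=5 f=10, (4,0) g=4 f=10, (5,0) g=3 f=10, (5,2) g=3 f=8, (6,0) g=2 f=10, (6,2) g=2 f=8, (7,0) g=1 f=10, (7,2) g=1 f=8]; closed=[(3,1), (3,2), (4,1), (5,1), (6,1), (7,1)]

step 1: expand (3,2) (f=8, h=3) → closed; open now [(2,1) g=5 f=10, (2,2) g=6 f=10, (3,0) g=5 f=10, (4,0) g=4 f=10, (5,0) g=3 f=10, (5,2) g=3 f=8, (6,0) g=2 f=10, (6,2) g=2 f=8, (7,0) g=1 f=10, (7,2) g=1 f=8]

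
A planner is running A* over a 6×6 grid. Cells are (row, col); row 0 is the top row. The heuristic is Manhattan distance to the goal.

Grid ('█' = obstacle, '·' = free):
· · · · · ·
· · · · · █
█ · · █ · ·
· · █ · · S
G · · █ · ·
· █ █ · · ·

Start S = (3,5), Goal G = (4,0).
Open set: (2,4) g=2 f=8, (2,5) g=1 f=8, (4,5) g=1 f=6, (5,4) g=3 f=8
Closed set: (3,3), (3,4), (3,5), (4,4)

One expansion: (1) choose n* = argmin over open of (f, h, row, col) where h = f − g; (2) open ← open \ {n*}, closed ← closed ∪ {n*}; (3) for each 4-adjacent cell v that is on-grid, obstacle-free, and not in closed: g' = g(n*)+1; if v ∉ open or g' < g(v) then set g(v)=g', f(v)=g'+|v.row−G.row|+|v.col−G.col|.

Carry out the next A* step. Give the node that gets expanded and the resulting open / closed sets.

expanded=(4,5); open=[(2,4) g=2 f=8, (2,5) g=1 f=8, (5,4) g=3 f=8, (5,5) g=2 f=8]; closed=[(3,3), (3,4), (3,5), (4,4), (4,5)]

step 1: expand (4,5) (f=6, h=5) → closed; open now [(2,4) g=2 f=8, (2,5) g=1 f=8, (5,4) g=3 f=8, (5,5) g=2 f=8]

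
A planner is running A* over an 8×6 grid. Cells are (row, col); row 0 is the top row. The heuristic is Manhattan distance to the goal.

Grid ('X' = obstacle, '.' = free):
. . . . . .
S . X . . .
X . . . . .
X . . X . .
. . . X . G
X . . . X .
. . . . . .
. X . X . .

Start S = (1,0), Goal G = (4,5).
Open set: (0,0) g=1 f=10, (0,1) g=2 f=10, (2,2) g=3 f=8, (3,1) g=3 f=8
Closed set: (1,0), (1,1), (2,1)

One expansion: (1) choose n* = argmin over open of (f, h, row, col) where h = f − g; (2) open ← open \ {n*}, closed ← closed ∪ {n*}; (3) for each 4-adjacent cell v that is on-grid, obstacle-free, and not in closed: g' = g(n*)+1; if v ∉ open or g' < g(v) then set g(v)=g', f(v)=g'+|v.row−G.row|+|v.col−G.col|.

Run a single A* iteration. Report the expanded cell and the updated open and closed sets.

step 1: expand (2,2) (f=8, h=5) → closed; open now [(0,0) g=1 f=10, (0,1) g=2 f=10, (2,3) g=4 f=8, (3,1) g=3 f=8, (3,2) g=4 f=8]

expanded=(2,2); open=[(0,0) g=1 f=10, (0,1) g=2 f=10, (2,3) g=4 f=8, (3,1) g=3 f=8, (3,2) g=4 f=8]; closed=[(1,0), (1,1), (2,1), (2,2)]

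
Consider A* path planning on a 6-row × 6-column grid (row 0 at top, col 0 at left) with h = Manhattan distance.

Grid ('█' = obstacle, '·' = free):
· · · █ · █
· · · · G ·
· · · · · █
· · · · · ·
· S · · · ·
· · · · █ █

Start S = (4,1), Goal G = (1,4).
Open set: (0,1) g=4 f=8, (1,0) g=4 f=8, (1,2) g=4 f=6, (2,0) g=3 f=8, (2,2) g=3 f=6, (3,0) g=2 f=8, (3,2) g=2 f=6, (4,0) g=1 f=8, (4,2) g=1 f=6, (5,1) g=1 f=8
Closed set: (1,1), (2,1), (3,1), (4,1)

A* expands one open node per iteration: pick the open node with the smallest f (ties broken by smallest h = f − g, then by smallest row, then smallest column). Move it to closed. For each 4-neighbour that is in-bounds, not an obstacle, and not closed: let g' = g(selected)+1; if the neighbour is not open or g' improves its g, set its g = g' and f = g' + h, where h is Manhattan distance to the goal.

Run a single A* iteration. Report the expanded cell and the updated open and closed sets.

step 1: expand (1,2) (f=6, h=2) → closed; open now [(0,1) g=4 f=8, (0,2) g=5 f=8, (1,0) g=4 f=8, (1,3) g=5 f=6, (2,0) g=3 f=8, (2,2) g=3 f=6, (3,0) g=2 f=8, (3,2) g=2 f=6, (4,0) g=1 f=8, (4,2) g=1 f=6, (5,1) g=1 f=8]

expanded=(1,2); open=[(0,1) g=4 f=8, (0,2) g=5 f=8, (1,0) g=4 f=8, (1,3) g=5 f=6, (2,0) g=3 f=8, (2,2) g=3 f=6, (3,0) g=2 f=8, (3,2) g=2 f=6, (4,0) g=1 f=8, (4,2) g=1 f=6, (5,1) g=1 f=8]; closed=[(1,1), (1,2), (2,1), (3,1), (4,1)]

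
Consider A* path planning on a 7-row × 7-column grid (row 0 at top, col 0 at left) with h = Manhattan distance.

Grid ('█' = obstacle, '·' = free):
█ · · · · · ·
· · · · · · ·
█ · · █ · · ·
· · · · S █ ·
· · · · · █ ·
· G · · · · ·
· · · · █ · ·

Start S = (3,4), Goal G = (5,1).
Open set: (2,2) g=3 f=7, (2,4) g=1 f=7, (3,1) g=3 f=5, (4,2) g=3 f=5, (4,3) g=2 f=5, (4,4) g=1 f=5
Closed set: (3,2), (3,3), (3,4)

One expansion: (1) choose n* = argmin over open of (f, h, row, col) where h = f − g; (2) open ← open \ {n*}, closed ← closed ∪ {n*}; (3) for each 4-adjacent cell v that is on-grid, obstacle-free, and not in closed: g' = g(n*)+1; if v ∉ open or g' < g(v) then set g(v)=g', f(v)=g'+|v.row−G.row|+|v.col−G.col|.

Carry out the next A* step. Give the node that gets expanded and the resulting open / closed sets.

expanded=(3,1); open=[(2,1) g=4 f=7, (2,2) g=3 f=7, (2,4) g=1 f=7, (3,0) g=4 f=7, (4,1) g=4 f=5, (4,2) g=3 f=5, (4,3) g=2 f=5, (4,4) g=1 f=5]; closed=[(3,1), (3,2), (3,3), (3,4)]

step 1: expand (3,1) (f=5, h=2) → closed; open now [(2,1) g=4 f=7, (2,2) g=3 f=7, (2,4) g=1 f=7, (3,0) g=4 f=7, (4,1) g=4 f=5, (4,2) g=3 f=5, (4,3) g=2 f=5, (4,4) g=1 f=5]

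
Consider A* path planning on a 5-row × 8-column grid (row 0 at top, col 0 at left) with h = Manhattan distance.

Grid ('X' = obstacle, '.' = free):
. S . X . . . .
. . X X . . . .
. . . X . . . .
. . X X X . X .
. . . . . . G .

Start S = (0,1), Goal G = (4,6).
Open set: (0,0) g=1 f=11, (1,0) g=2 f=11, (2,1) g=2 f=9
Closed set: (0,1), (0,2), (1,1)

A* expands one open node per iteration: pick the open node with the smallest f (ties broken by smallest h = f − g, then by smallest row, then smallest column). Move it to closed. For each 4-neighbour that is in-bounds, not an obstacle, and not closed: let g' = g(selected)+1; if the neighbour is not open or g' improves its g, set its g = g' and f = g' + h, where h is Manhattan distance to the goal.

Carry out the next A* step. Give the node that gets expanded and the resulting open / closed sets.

step 1: expand (2,1) (f=9, h=7) → closed; open now [(0,0) g=1 f=11, (1,0) g=2 f=11, (2,0) g=3 f=11, (2,2) g=3 f=9, (3,1) g=3 f=9]

expanded=(2,1); open=[(0,0) g=1 f=11, (1,0) g=2 f=11, (2,0) g=3 f=11, (2,2) g=3 f=9, (3,1) g=3 f=9]; closed=[(0,1), (0,2), (1,1), (2,1)]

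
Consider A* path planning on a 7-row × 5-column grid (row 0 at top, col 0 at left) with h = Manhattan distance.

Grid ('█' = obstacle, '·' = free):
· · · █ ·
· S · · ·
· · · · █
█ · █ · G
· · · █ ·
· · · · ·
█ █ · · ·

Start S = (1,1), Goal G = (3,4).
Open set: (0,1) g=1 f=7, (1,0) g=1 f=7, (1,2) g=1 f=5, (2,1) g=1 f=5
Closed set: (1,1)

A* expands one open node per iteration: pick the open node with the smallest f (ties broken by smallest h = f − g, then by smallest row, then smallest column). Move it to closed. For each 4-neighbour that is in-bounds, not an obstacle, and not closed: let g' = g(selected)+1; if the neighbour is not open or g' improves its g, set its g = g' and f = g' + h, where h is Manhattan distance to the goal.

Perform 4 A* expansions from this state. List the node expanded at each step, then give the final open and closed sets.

step 1: expand (1,2) (f=5, h=4) → closed; open now [(0,1) g=1 f=7, (0,2) g=2 f=7, (1,0) g=1 f=7, (1,3) g=2 f=5, (2,1) g=1 f=5, (2,2) g=2 f=5]
step 2: expand (1,3) (f=5, h=3) → closed; open now [(0,1) g=1 f=7, (0,2) g=2 f=7, (1,0) g=1 f=7, (1,4) g=3 f=5, (2,1) g=1 f=5, (2,2) g=2 f=5, (2,3) g=3 f=5]
step 3: expand (1,4) (f=5, h=2) → closed; open now [(0,1) g=1 f=7, (0,2) g=2 f=7, (0,4) g=4 f=7, (1,0) g=1 f=7, (2,1) g=1 f=5, (2,2) g=2 f=5, (2,3) g=3 f=5]
step 4: expand (2,3) (f=5, h=2) → closed; open now [(0,1) g=1 f=7, (0,2) g=2 f=7, (0,4) g=4 f=7, (1,0) g=1 f=7, (2,1) g=1 f=5, (2,2) g=2 f=5, (3,3) g=4 f=5]

order=[(1,2) → (1,3) → (1,4) → (2,3)]; open=[(0,1) g=1 f=7, (0,2) g=2 f=7, (0,4) g=4 f=7, (1,0) g=1 f=7, (2,1) g=1 f=5, (2,2) g=2 f=5, (3,3) g=4 f=5]; closed=[(1,1), (1,2), (1,3), (1,4), (2,3)]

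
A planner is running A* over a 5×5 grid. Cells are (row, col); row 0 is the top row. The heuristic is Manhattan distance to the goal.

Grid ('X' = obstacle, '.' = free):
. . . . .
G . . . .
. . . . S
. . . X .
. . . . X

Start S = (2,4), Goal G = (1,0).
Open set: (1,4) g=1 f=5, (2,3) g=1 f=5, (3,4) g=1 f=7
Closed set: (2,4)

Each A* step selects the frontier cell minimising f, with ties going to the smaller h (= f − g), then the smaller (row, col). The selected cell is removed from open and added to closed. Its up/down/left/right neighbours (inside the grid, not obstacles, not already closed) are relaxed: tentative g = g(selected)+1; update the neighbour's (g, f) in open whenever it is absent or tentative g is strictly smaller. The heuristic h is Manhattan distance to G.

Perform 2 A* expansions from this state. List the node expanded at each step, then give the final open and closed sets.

order=[(1,4) → (1,3)]; open=[(0,3) g=3 f=7, (0,4) g=2 f=7, (1,2) g=3 f=5, (2,3) g=1 f=5, (3,4) g=1 f=7]; closed=[(1,3), (1,4), (2,4)]

step 1: expand (1,4) (f=5, h=4) → closed; open now [(0,4) g=2 f=7, (1,3) g=2 f=5, (2,3) g=1 f=5, (3,4) g=1 f=7]
step 2: expand (1,3) (f=5, h=3) → closed; open now [(0,3) g=3 f=7, (0,4) g=2 f=7, (1,2) g=3 f=5, (2,3) g=1 f=5, (3,4) g=1 f=7]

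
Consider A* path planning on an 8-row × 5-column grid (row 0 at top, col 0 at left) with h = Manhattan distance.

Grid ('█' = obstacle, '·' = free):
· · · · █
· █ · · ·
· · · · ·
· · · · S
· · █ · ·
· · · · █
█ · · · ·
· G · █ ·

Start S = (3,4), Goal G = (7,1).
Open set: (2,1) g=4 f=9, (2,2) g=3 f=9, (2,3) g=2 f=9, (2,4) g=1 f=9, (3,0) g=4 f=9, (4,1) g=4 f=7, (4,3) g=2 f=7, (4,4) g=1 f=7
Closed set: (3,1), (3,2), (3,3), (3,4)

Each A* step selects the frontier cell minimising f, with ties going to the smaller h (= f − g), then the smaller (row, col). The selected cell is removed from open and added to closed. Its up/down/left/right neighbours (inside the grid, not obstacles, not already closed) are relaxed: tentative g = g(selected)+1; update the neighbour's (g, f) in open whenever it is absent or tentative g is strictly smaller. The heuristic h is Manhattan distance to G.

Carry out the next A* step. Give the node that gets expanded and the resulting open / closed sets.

expanded=(4,1); open=[(2,1) g=4 f=9, (2,2) g=3 f=9, (2,3) g=2 f=9, (2,4) g=1 f=9, (3,0) g=4 f=9, (4,0) g=5 f=9, (4,3) g=2 f=7, (4,4) g=1 f=7, (5,1) g=5 f=7]; closed=[(3,1), (3,2), (3,3), (3,4), (4,1)]

step 1: expand (4,1) (f=7, h=3) → closed; open now [(2,1) g=4 f=9, (2,2) g=3 f=9, (2,3) g=2 f=9, (2,4) g=1 f=9, (3,0) g=4 f=9, (4,0) g=5 f=9, (4,3) g=2 f=7, (4,4) g=1 f=7, (5,1) g=5 f=7]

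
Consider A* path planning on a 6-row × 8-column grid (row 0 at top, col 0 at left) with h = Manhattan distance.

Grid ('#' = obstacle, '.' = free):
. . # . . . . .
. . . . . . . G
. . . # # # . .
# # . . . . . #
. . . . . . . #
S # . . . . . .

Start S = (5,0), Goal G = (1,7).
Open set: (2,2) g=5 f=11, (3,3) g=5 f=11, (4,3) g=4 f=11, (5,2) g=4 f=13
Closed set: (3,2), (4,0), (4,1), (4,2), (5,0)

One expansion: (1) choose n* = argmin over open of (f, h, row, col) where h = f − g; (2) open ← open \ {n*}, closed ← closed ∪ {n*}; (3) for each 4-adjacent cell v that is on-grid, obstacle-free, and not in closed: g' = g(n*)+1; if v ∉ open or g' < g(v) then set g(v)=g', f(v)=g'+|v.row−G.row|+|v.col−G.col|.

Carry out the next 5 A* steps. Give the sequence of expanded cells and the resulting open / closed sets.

order=[(2,2) → (1,2) → (1,3) → (1,4) → (1,5)]; open=[(0,3) g=8 f=13, (0,4) g=9 f=13, (0,5) g=10 f=13, (1,1) g=7 f=13, (1,6) g=10 f=11, (2,1) g=6 f=13, (3,3) g=5 f=11, (4,3) g=4 f=11, (5,2) g=4 f=13]; closed=[(1,2), (1,3), (1,4), (1,5), (2,2), (3,2), (4,0), (4,1), (4,2), (5,0)]

step 1: expand (2,2) (f=11, h=6) → closed; open now [(1,2) g=6 f=11, (2,1) g=6 f=13, (3,3) g=5 f=11, (4,3) g=4 f=11, (5,2) g=4 f=13]
step 2: expand (1,2) (f=11, h=5) → closed; open now [(1,1) g=7 f=13, (1,3) g=7 f=11, (2,1) g=6 f=13, (3,3) g=5 f=11, (4,3) g=4 f=11, (5,2) g=4 f=13]
step 3: expand (1,3) (f=11, h=4) → closed; open now [(0,3) g=8 f=13, (1,1) g=7 f=13, (1,4) g=8 f=11, (2,1) g=6 f=13, (3,3) g=5 f=11, (4,3) g=4 f=11, (5,2) g=4 f=13]
step 4: expand (1,4) (f=11, h=3) → closed; open now [(0,3) g=8 f=13, (0,4) g=9 f=13, (1,1) g=7 f=13, (1,5) g=9 f=11, (2,1) g=6 f=13, (3,3) g=5 f=11, (4,3) g=4 f=11, (5,2) g=4 f=13]
step 5: expand (1,5) (f=11, h=2) → closed; open now [(0,3) g=8 f=13, (0,4) g=9 f=13, (0,5) g=10 f=13, (1,1) g=7 f=13, (1,6) g=10 f=11, (2,1) g=6 f=13, (3,3) g=5 f=11, (4,3) g=4 f=11, (5,2) g=4 f=13]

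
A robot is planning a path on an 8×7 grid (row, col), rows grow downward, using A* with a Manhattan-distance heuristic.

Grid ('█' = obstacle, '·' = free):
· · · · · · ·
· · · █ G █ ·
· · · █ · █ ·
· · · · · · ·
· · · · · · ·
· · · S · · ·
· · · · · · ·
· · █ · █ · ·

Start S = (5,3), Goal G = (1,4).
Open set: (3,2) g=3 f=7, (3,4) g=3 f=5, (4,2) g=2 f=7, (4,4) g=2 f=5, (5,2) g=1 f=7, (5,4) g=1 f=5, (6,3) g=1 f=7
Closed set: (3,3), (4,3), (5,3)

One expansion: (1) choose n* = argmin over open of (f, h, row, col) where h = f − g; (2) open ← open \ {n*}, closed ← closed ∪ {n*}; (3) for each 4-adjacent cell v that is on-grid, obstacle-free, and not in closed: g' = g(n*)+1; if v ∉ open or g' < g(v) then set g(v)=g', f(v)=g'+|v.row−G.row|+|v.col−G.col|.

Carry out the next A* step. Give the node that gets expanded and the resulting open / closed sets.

expanded=(3,4); open=[(2,4) g=4 f=5, (3,2) g=3 f=7, (3,5) g=4 f=7, (4,2) g=2 f=7, (4,4) g=2 f=5, (5,2) g=1 f=7, (5,4) g=1 f=5, (6,3) g=1 f=7]; closed=[(3,3), (3,4), (4,3), (5,3)]

step 1: expand (3,4) (f=5, h=2) → closed; open now [(2,4) g=4 f=5, (3,2) g=3 f=7, (3,5) g=4 f=7, (4,2) g=2 f=7, (4,4) g=2 f=5, (5,2) g=1 f=7, (5,4) g=1 f=5, (6,3) g=1 f=7]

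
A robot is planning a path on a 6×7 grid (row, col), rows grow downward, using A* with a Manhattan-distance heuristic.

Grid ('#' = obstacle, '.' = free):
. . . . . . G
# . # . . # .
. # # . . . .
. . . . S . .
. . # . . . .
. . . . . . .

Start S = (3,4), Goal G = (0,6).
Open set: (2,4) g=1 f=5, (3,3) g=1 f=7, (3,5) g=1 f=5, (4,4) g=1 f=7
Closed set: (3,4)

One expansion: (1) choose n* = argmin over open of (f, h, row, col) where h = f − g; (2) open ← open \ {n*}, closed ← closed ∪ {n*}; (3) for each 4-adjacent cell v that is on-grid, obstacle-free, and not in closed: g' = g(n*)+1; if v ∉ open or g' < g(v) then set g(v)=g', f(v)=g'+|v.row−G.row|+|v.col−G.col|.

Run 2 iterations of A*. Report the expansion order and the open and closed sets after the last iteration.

step 1: expand (2,4) (f=5, h=4) → closed; open now [(1,4) g=2 f=5, (2,3) g=2 f=7, (2,5) g=2 f=5, (3,3) g=1 f=7, (3,5) g=1 f=5, (4,4) g=1 f=7]
step 2: expand (1,4) (f=5, h=3) → closed; open now [(0,4) g=3 f=5, (1,3) g=3 f=7, (2,3) g=2 f=7, (2,5) g=2 f=5, (3,3) g=1 f=7, (3,5) g=1 f=5, (4,4) g=1 f=7]

order=[(2,4) → (1,4)]; open=[(0,4) g=3 f=5, (1,3) g=3 f=7, (2,3) g=2 f=7, (2,5) g=2 f=5, (3,3) g=1 f=7, (3,5) g=1 f=5, (4,4) g=1 f=7]; closed=[(1,4), (2,4), (3,4)]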